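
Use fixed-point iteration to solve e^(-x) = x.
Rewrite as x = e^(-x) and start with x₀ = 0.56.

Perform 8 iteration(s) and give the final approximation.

Equation: e^(-x) = x
Fixed-point form: x = e^(-x)
x₀ = 0.56

x_1 = g(0.560000) = 0.571209
x_2 = g(0.571209) = 0.564842
x_3 = g(0.564842) = 0.568450
x_4 = g(0.568450) = 0.566403
x_5 = g(0.566403) = 0.567563
x_6 = g(0.567563) = 0.566905
x_7 = g(0.566905) = 0.567278
x_8 = g(0.567278) = 0.567067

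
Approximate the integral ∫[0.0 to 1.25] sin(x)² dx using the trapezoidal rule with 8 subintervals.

f(x) = sin(x)²
a = 0.0, b = 1.25, n = 8
h = (b - a)/n = 0.156250

Trapezoidal rule: (h/2)[f(x₀) + 2f(x₁) + 2f(x₂) + ... + f(xₙ)]

x_0 = 0.0000, f(x_0) = 0.000000, coefficient = 1
x_1 = 0.1562, f(x_1) = 0.024216, coefficient = 2
x_2 = 0.3125, f(x_2) = 0.094518, coefficient = 2
x_3 = 0.4688, f(x_3) = 0.204097, coefficient = 2
x_4 = 0.6250, f(x_4) = 0.342339, coefficient = 2
x_5 = 0.7812, f(x_5) = 0.495852, coefficient = 2
x_6 = 0.9375, f(x_6) = 0.649767, coefficient = 2
x_7 = 1.0938, f(x_7) = 0.789175, coefficient = 2
x_8 = 1.2500, f(x_8) = 0.900572, coefficient = 1

I ≈ (0.156250/2) × 6.100500 = 0.476602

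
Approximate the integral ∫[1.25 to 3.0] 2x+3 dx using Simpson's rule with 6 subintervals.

f(x) = 2x+3
a = 1.25, b = 3.0, n = 6
h = (b - a)/n = 0.291667

Simpson's rule: (h/3)[f(x₀) + 4f(x₁) + 2f(x₂) + ... + f(xₙ)]

x_0 = 1.2500, f(x_0) = 5.500000, coefficient = 1
x_1 = 1.5417, f(x_1) = 6.083333, coefficient = 4
x_2 = 1.8333, f(x_2) = 6.666667, coefficient = 2
x_3 = 2.1250, f(x_3) = 7.250000, coefficient = 4
x_4 = 2.4167, f(x_4) = 7.833333, coefficient = 2
x_5 = 2.7083, f(x_5) = 8.416667, coefficient = 4
x_6 = 3.0000, f(x_6) = 9.000000, coefficient = 1

I ≈ (0.291667/3) × 130.500000 = 12.687500
Exact value: 12.687500
Error: 0.000000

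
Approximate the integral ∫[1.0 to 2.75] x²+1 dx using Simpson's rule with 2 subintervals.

f(x) = x²+1
a = 1.0, b = 2.75, n = 2
h = (b - a)/n = 0.875000

Simpson's rule: (h/3)[f(x₀) + 4f(x₁) + 2f(x₂) + ... + f(xₙ)]

x_0 = 1.0000, f(x_0) = 2.000000, coefficient = 1
x_1 = 1.8750, f(x_1) = 4.515625, coefficient = 4
x_2 = 2.7500, f(x_2) = 8.562500, coefficient = 1

I ≈ (0.875000/3) × 28.625000 = 8.348958
Exact value: 8.348958
Error: 0.000000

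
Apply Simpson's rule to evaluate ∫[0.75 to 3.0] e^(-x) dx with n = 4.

f(x) = e^(-x)
a = 0.75, b = 3.0, n = 4
h = (b - a)/n = 0.562500

Simpson's rule: (h/3)[f(x₀) + 4f(x₁) + 2f(x₂) + ... + f(xₙ)]

x_0 = 0.7500, f(x_0) = 0.472367, coefficient = 1
x_1 = 1.3125, f(x_1) = 0.269146, coefficient = 4
x_2 = 1.8750, f(x_2) = 0.153355, coefficient = 2
x_3 = 2.4375, f(x_3) = 0.087379, coefficient = 4
x_4 = 3.0000, f(x_4) = 0.049787, coefficient = 1

I ≈ (0.562500/3) × 2.254965 = 0.422806
Exact value: 0.422579
Error: 0.000226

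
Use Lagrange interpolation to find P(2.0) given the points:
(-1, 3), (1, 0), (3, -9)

Lagrange interpolation formula:
P(x) = Σ yᵢ × Lᵢ(x)
where Lᵢ(x) = Π_{j≠i} (x - xⱼ)/(xᵢ - xⱼ)

L_0(2.0) = (2.0 - 1)/(-1 - 1) × (2.0 - 3)/(-1 - 3) = -0.125000
L_1(2.0) = (2.0 - (-1))/(1 - (-1)) × (2.0 - 3)/(1 - 3) = 0.750000
L_2(2.0) = (2.0 - (-1))/(3 - (-1)) × (2.0 - 1)/(3 - 1) = 0.375000

P(2.0) = 3×L_0(2.0) + 0×L_1(2.0) + (-9)×L_2(2.0)
P(2.0) = -3.750000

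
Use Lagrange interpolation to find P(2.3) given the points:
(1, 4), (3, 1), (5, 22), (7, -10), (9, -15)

Lagrange interpolation formula:
P(x) = Σ yᵢ × Lᵢ(x)
where Lᵢ(x) = Π_{j≠i} (x - xⱼ)/(xᵢ - xⱼ)

L_0(2.3) = (2.3 - 3)/(1 - 3) × (2.3 - 5)/(1 - 5) × (2.3 - 7)/(1 - 7) × (2.3 - 9)/(1 - 9) = 0.154990
L_1(2.3) = (2.3 - 1)/(3 - 1) × (2.3 - 5)/(3 - 5) × (2.3 - 7)/(3 - 7) × (2.3 - 9)/(3 - 9) = 1.151353
L_2(2.3) = (2.3 - 1)/(5 - 1) × (2.3 - 3)/(5 - 3) × (2.3 - 7)/(5 - 7) × (2.3 - 9)/(5 - 9) = -0.447748
L_3(2.3) = (2.3 - 1)/(7 - 1) × (2.3 - 3)/(7 - 3) × (2.3 - 5)/(7 - 5) × (2.3 - 9)/(7 - 9) = 0.171478
L_4(2.3) = (2.3 - 1)/(9 - 1) × (2.3 - 3)/(9 - 3) × (2.3 - 5)/(9 - 5) × (2.3 - 7)/(9 - 7) = -0.030073

P(2.3) = 4×L_0(2.3) + 1×L_1(2.3) + 22×L_2(2.3) + (-10)×L_3(2.3) + (-15)×L_4(2.3)
P(2.3) = -9.342845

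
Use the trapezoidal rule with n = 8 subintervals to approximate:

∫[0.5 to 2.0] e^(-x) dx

f(x) = e^(-x)
a = 0.5, b = 2.0, n = 8
h = (b - a)/n = 0.187500

Trapezoidal rule: (h/2)[f(x₀) + 2f(x₁) + 2f(x₂) + ... + f(xₙ)]

x_0 = 0.5000, f(x_0) = 0.606531, coefficient = 1
x_1 = 0.6875, f(x_1) = 0.502832, coefficient = 2
x_2 = 0.8750, f(x_2) = 0.416862, coefficient = 2
x_3 = 1.0625, f(x_3) = 0.345591, coefficient = 2
x_4 = 1.2500, f(x_4) = 0.286505, coefficient = 2
x_5 = 1.4375, f(x_5) = 0.237521, coefficient = 2
x_6 = 1.6250, f(x_6) = 0.196912, coefficient = 2
x_7 = 1.8125, f(x_7) = 0.163246, coefficient = 2
x_8 = 2.0000, f(x_8) = 0.135335, coefficient = 1

I ≈ (0.187500/2) × 5.040800 = 0.472575
Exact value: 0.471195
Error: 0.001380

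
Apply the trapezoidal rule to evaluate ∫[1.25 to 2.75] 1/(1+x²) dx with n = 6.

f(x) = 1/(1+x²)
a = 1.25, b = 2.75, n = 6
h = (b - a)/n = 0.250000

Trapezoidal rule: (h/2)[f(x₀) + 2f(x₁) + 2f(x₂) + ... + f(xₙ)]

x_0 = 1.2500, f(x_0) = 0.390244, coefficient = 1
x_1 = 1.5000, f(x_1) = 0.307692, coefficient = 2
x_2 = 1.7500, f(x_2) = 0.246154, coefficient = 2
x_3 = 2.0000, f(x_3) = 0.200000, coefficient = 2
x_4 = 2.2500, f(x_4) = 0.164948, coefficient = 2
x_5 = 2.5000, f(x_5) = 0.137931, coefficient = 2
x_6 = 2.7500, f(x_6) = 0.116788, coefficient = 1

I ≈ (0.250000/2) × 2.620484 = 0.327560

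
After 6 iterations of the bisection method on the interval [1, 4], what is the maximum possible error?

Bisection error bound: |error| ≤ (b-a)/2^n
|error| ≤ (4 - 1)/2^6 = 3/2^6
|error| ≤ 0.0468750000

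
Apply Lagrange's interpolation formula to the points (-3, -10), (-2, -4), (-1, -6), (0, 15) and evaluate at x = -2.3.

Lagrange interpolation formula:
P(x) = Σ yᵢ × Lᵢ(x)
where Lᵢ(x) = Π_{j≠i} (x - xⱼ)/(xᵢ - xⱼ)

L_0(-2.3) = (-2.3 - (-2))/(-3 - (-2)) × (-2.3 - (-1))/(-3 - (-1)) × (-2.3 - 0)/(-3 - 0) = 0.149500
L_1(-2.3) = (-2.3 - (-3))/(-2 - (-3)) × (-2.3 - (-1))/(-2 - (-1)) × (-2.3 - 0)/(-2 - 0) = 1.046500
L_2(-2.3) = (-2.3 - (-3))/(-1 - (-3)) × (-2.3 - (-2))/(-1 - (-2)) × (-2.3 - 0)/(-1 - 0) = -0.241500
L_3(-2.3) = (-2.3 - (-3))/(0 - (-3)) × (-2.3 - (-2))/(0 - (-2)) × (-2.3 - (-1))/(0 - (-1)) = 0.045500

P(-2.3) = (-10)×L_0(-2.3) + (-4)×L_1(-2.3) + (-6)×L_2(-2.3) + 15×L_3(-2.3)
P(-2.3) = -3.549500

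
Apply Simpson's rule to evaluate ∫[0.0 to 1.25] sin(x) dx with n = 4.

f(x) = sin(x)
a = 0.0, b = 1.25, n = 4
h = (b - a)/n = 0.312500

Simpson's rule: (h/3)[f(x₀) + 4f(x₁) + 2f(x₂) + ... + f(xₙ)]

x_0 = 0.0000, f(x_0) = 0.000000, coefficient = 1
x_1 = 0.3125, f(x_1) = 0.307439, coefficient = 4
x_2 = 0.6250, f(x_2) = 0.585097, coefficient = 2
x_3 = 0.9375, f(x_3) = 0.806081, coefficient = 4
x_4 = 1.2500, f(x_4) = 0.948985, coefficient = 1

I ≈ (0.312500/3) × 6.573258 = 0.684714
Exact value: 0.684678
Error: 0.000037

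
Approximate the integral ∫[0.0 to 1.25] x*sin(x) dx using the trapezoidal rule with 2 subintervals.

f(x) = x*sin(x)
a = 0.0, b = 1.25, n = 2
h = (b - a)/n = 0.625000

Trapezoidal rule: (h/2)[f(x₀) + 2f(x₁) + 2f(x₂) + ... + f(xₙ)]

x_0 = 0.0000, f(x_0) = 0.000000, coefficient = 1
x_1 = 0.6250, f(x_1) = 0.365686, coefficient = 2
x_2 = 1.2500, f(x_2) = 1.186231, coefficient = 1

I ≈ (0.625000/2) × 1.917602 = 0.599251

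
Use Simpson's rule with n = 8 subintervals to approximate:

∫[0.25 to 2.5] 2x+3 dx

f(x) = 2x+3
a = 0.25, b = 2.5, n = 8
h = (b - a)/n = 0.281250

Simpson's rule: (h/3)[f(x₀) + 4f(x₁) + 2f(x₂) + ... + f(xₙ)]

x_0 = 0.2500, f(x_0) = 3.500000, coefficient = 1
x_1 = 0.5312, f(x_1) = 4.062500, coefficient = 4
x_2 = 0.8125, f(x_2) = 4.625000, coefficient = 2
x_3 = 1.0938, f(x_3) = 5.187500, coefficient = 4
x_4 = 1.3750, f(x_4) = 5.750000, coefficient = 2
x_5 = 1.6562, f(x_5) = 6.312500, coefficient = 4
x_6 = 1.9375, f(x_6) = 6.875000, coefficient = 2
x_7 = 2.2188, f(x_7) = 7.437500, coefficient = 4
x_8 = 2.5000, f(x_8) = 8.000000, coefficient = 1

I ≈ (0.281250/3) × 138.000000 = 12.937500
Exact value: 12.937500
Error: 0.000000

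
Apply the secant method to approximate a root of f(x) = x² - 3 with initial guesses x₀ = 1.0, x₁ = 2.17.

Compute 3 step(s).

f(x) = x² - 3
x₀ = 1.0, x₁ = 2.17

Secant formula: x_{n+1} = x_n - f(x_n)(x_n - x_{n-1})/(f(x_n) - f(x_{n-1}))

Iteration 1:
  f(1.000000) = -2.000000
  f(2.170000) = 1.708900
  x_2 = 2.170000 - 1.708900×(2.170000 - 1.000000)/(1.708900 - (-2.000000))
       = 1.630915
Iteration 2:
  f(2.170000) = 1.708900
  f(1.630915) = -0.340117
  x_3 = 1.630915 - (-0.340117)×(1.630915 - 2.170000)/(-0.340117 - 1.708900)
       = 1.720398
Iteration 3:
  f(1.630915) = -0.340117
  f(1.720398) = -0.040232
  x_4 = 1.720398 - (-0.040232)×(1.720398 - 1.630915)/(-0.040232 - (-0.340117))
       = 1.732402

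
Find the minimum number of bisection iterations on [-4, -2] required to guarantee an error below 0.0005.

We need (b-a)/2^n ≤ 0.0005
(-2 - (-4))/2^n ≤ 0.0005
2/2^n ≤ 0.0005
2^n ≥ 4000
n ≥ log₂(4000) = 11.97
n ≥ 12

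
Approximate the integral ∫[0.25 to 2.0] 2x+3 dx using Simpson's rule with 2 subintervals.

f(x) = 2x+3
a = 0.25, b = 2.0, n = 2
h = (b - a)/n = 0.875000

Simpson's rule: (h/3)[f(x₀) + 4f(x₁) + 2f(x₂) + ... + f(xₙ)]

x_0 = 0.2500, f(x_0) = 3.500000, coefficient = 1
x_1 = 1.1250, f(x_1) = 5.250000, coefficient = 4
x_2 = 2.0000, f(x_2) = 7.000000, coefficient = 1

I ≈ (0.875000/3) × 31.500000 = 9.187500
Exact value: 9.187500
Error: 0.000000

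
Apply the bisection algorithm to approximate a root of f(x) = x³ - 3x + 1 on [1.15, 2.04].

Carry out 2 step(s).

f(x) = x³ - 3x + 1
Initial interval: [1.15, 2.04]

Iteration 1:
  c_1 = (1.150000 + 2.040000)/2 = 1.595000
  f(c_1) = f(1.595000) = 0.272720
  f(a) × f(c) < 0, new interval: [1.150000, 1.595000]
Iteration 2:
  c_2 = (1.150000 + 1.595000)/2 = 1.372500
  f(c_2) = f(1.372500) = -0.532045
  f(a) × f(c) ≥ 0, new interval: [1.372500, 1.595000]

After 2 iteration(s), the approximation is c_2 = 1.372500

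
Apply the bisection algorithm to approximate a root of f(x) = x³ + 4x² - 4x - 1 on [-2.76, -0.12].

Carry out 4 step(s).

f(x) = x³ + 4x² - 4x - 1
Initial interval: [-2.76, -0.12]

Iteration 1:
  c_1 = (-2.760000 + (-0.120000))/2 = -1.440000
  f(c_1) = f(-1.440000) = 10.068416
  f(a) × f(c) ≥ 0, new interval: [-1.440000, -0.120000]
Iteration 2:
  c_2 = (-1.440000 + (-0.120000))/2 = -0.780000
  f(c_2) = f(-0.780000) = 4.079048
  f(a) × f(c) ≥ 0, new interval: [-0.780000, -0.120000]
Iteration 3:
  c_3 = (-0.780000 + (-0.120000))/2 = -0.450000
  f(c_3) = f(-0.450000) = 1.518875
  f(a) × f(c) ≥ 0, new interval: [-0.450000, -0.120000]
Iteration 4:
  c_4 = (-0.450000 + (-0.120000))/2 = -0.285000
  f(c_4) = f(-0.285000) = 0.441751
  f(a) × f(c) ≥ 0, new interval: [-0.285000, -0.120000]

After 4 iteration(s), the approximation is c_4 = -0.285000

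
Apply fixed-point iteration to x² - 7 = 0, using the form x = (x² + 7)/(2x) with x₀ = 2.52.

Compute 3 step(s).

Equation: x² - 7 = 0
Fixed-point form: x = (x² + 7)/(2x)
x₀ = 2.52

x_1 = g(2.520000) = 2.648889
x_2 = g(2.648889) = 2.645753
x_3 = g(2.645753) = 2.645751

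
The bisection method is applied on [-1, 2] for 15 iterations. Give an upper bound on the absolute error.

Bisection error bound: |error| ≤ (b-a)/2^n
|error| ≤ (2 - (-1))/2^15 = 3/2^15
|error| ≤ 0.0000915527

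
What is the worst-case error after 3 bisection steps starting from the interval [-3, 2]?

Bisection error bound: |error| ≤ (b-a)/2^n
|error| ≤ (2 - (-3))/2^3 = 5/2^3
|error| ≤ 0.6250000000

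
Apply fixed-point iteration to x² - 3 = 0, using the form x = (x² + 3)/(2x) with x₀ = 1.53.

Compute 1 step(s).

Equation: x² - 3 = 0
Fixed-point form: x = (x² + 3)/(2x)
x₀ = 1.53

x_1 = g(1.530000) = 1.745392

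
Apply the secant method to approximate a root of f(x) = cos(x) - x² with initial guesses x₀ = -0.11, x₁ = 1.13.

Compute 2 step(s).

f(x) = cos(x) - x²
x₀ = -0.11, x₁ = 1.13

Secant formula: x_{n+1} = x_n - f(x_n)(x_n - x_{n-1})/(f(x_n) - f(x_{n-1}))

Iteration 1:
  f(-0.110000) = 0.981856
  f(1.130000) = -0.850240
  x_2 = 1.130000 - (-0.850240)×(1.130000 - (-0.110000))/(-0.850240 - 0.981856)
       = 0.554540
Iteration 2:
  f(1.130000) = -0.850240
  f(0.554540) = 0.542628
  x_3 = 0.554540 - 0.542628×(0.554540 - 1.130000)/(0.542628 - (-0.850240))
       = 0.778725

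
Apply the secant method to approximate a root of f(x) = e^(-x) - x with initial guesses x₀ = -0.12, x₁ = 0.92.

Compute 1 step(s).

f(x) = e^(-x) - x
x₀ = -0.12, x₁ = 0.92

Secant formula: x_{n+1} = x_n - f(x_n)(x_n - x_{n-1})/(f(x_n) - f(x_{n-1}))

Iteration 1:
  f(-0.120000) = 1.247497
  f(0.920000) = -0.521481
  x_2 = 0.920000 - (-0.521481)×(0.920000 - (-0.120000))/(-0.521481 - 1.247497)
       = 0.613416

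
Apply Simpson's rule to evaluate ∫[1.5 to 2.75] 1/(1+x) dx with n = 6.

f(x) = 1/(1+x)
a = 1.5, b = 2.75, n = 6
h = (b - a)/n = 0.208333

Simpson's rule: (h/3)[f(x₀) + 4f(x₁) + 2f(x₂) + ... + f(xₙ)]

x_0 = 1.5000, f(x_0) = 0.400000, coefficient = 1
x_1 = 1.7083, f(x_1) = 0.369231, coefficient = 4
x_2 = 1.9167, f(x_2) = 0.342857, coefficient = 2
x_3 = 2.1250, f(x_3) = 0.320000, coefficient = 4
x_4 = 2.3333, f(x_4) = 0.300000, coefficient = 2
x_5 = 2.5417, f(x_5) = 0.282353, coefficient = 4
x_6 = 2.7500, f(x_6) = 0.266667, coefficient = 1

I ≈ (0.208333/3) × 5.838716 = 0.405466
Exact value: 0.405465
Error: 0.000001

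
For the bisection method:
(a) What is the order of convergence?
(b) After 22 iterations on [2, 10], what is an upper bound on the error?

(a) Bisection has linear (order 1) convergence; the error is halved each step.

(b) Error bound = (b-a)/2^n = (10 - 2)/2^{22}
    = 8/2^{22}

(a) 1 (linear); (b) error ≤ 1.91e-06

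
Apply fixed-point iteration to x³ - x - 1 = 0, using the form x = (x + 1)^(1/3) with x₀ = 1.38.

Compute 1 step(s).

Equation: x³ - x - 1 = 0
Fixed-point form: x = (x + 1)^(1/3)
x₀ = 1.38

x_1 = g(1.380000) = 1.335136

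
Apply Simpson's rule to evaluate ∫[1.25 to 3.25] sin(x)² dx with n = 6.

f(x) = sin(x)²
a = 1.25, b = 3.25, n = 6
h = (b - a)/n = 0.333333

Simpson's rule: (h/3)[f(x₀) + 4f(x₁) + 2f(x₂) + ... + f(xₙ)]

x_0 = 1.2500, f(x_0) = 0.900572, coefficient = 1
x_1 = 1.5833, f(x_1) = 0.999843, coefficient = 4
x_2 = 1.9167, f(x_2) = 0.885068, coefficient = 2
x_3 = 2.2500, f(x_3) = 0.605398, coefficient = 4
x_4 = 2.5833, f(x_4) = 0.280593, coefficient = 2
x_5 = 2.9167, f(x_5) = 0.049744, coefficient = 4
x_6 = 3.2500, f(x_6) = 0.011706, coefficient = 1

I ≈ (0.333333/3) × 9.863541 = 1.095949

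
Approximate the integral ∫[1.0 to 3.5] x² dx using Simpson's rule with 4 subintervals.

f(x) = x²
a = 1.0, b = 3.5, n = 4
h = (b - a)/n = 0.625000

Simpson's rule: (h/3)[f(x₀) + 4f(x₁) + 2f(x₂) + ... + f(xₙ)]

x_0 = 1.0000, f(x_0) = 1.000000, coefficient = 1
x_1 = 1.6250, f(x_1) = 2.640625, coefficient = 4
x_2 = 2.2500, f(x_2) = 5.062500, coefficient = 2
x_3 = 2.8750, f(x_3) = 8.265625, coefficient = 4
x_4 = 3.5000, f(x_4) = 12.250000, coefficient = 1

I ≈ (0.625000/3) × 67.000000 = 13.958333
Exact value: 13.958333
Error: 0.000000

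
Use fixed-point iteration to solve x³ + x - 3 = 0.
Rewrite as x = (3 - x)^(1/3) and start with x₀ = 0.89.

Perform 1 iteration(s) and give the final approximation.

Equation: x³ + x - 3 = 0
Fixed-point form: x = (3 - x)^(1/3)
x₀ = 0.89

x_1 = g(0.890000) = 1.282609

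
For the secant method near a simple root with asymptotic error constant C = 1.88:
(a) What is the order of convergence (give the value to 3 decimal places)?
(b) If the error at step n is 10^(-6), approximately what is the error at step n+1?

(a) Secant method has superlinear convergence with order φ = (1+√5)/2 ≈ 1.618.
    This means |e_{n+1}| ≈ C|e_n|^1.618.

(b) With |e_n| = 10^(-6) and C = 1.88:
    |e_{n+1}| ≈ 1.88 × (10^(-6))^1.618 = 1.88 × 10^(-9.71)

(a) ≈ 1.618 (golden ratio); (b) |e_{n+1}| ≈ 3.681e-10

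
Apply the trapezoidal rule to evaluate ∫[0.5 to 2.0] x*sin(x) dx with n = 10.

f(x) = x*sin(x)
a = 0.5, b = 2.0, n = 10
h = (b - a)/n = 0.150000

Trapezoidal rule: (h/2)[f(x₀) + 2f(x₁) + 2f(x₂) + ... + f(xₙ)]

x_0 = 0.5000, f(x_0) = 0.239713, coefficient = 1
x_1 = 0.6500, f(x_1) = 0.393371, coefficient = 2
x_2 = 0.8000, f(x_2) = 0.573885, coefficient = 2
x_3 = 0.9500, f(x_3) = 0.772745, coefficient = 2
x_4 = 1.1000, f(x_4) = 0.980328, coefficient = 2
x_5 = 1.2500, f(x_5) = 1.186231, coefficient = 2
x_6 = 1.4000, f(x_6) = 1.379630, coefficient = 2
x_7 = 1.5500, f(x_7) = 1.549665, coefficient = 2
x_8 = 1.7000, f(x_8) = 1.685830, coefficient = 2
x_9 = 1.8500, f(x_9) = 1.778359, coefficient = 2
x_10 = 2.0000, f(x_10) = 1.818595, coefficient = 1

I ≈ (0.150000/2) × 22.658394 = 1.699380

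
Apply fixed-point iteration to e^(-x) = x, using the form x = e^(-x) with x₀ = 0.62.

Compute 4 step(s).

Equation: e^(-x) = x
Fixed-point form: x = e^(-x)
x₀ = 0.62

x_1 = g(0.620000) = 0.537944
x_2 = g(0.537944) = 0.583947
x_3 = g(0.583947) = 0.557693
x_4 = g(0.557693) = 0.572529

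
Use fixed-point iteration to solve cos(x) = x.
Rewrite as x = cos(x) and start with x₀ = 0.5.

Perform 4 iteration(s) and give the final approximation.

Equation: cos(x) = x
Fixed-point form: x = cos(x)
x₀ = 0.5

x_1 = g(0.500000) = 0.877583
x_2 = g(0.877583) = 0.639012
x_3 = g(0.639012) = 0.802685
x_4 = g(0.802685) = 0.694778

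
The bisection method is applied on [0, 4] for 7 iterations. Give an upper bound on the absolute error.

Bisection error bound: |error| ≤ (b-a)/2^n
|error| ≤ (4 - 0)/2^7 = 4/2^7
|error| ≤ 0.0312500000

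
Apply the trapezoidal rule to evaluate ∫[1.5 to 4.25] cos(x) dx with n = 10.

f(x) = cos(x)
a = 1.5, b = 4.25, n = 10
h = (b - a)/n = 0.275000

Trapezoidal rule: (h/2)[f(x₀) + 2f(x₁) + 2f(x₂) + ... + f(xₙ)]

x_0 = 1.5000, f(x_0) = 0.070737, coefficient = 1
x_1 = 1.7750, f(x_1) = -0.202787, coefficient = 2
x_2 = 2.0500, f(x_2) = -0.461073, coefficient = 2
x_3 = 2.3250, f(x_3) = -0.684709, coefficient = 2
x_4 = 2.6000, f(x_4) = -0.856889, coefficient = 2
x_5 = 2.8750, f(x_5) = -0.964674, coefficient = 2
x_6 = 3.1500, f(x_6) = -0.999965, coefficient = 2
x_7 = 3.4250, f(x_7) = -0.960108, coefficient = 2
x_8 = 3.7000, f(x_8) = -0.848100, coefficient = 2
x_9 = 3.9750, f(x_9) = -0.672357, coefficient = 2
x_10 = 4.2500, f(x_10) = -0.446087, coefficient = 1

I ≈ (0.275000/2) × -13.676674 = -1.880543
Exact value: -1.892484
Error: 0.011942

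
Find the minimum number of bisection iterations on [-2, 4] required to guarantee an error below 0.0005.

We need (b-a)/2^n ≤ 0.0005
(4 - (-2))/2^n ≤ 0.0005
6/2^n ≤ 0.0005
2^n ≥ 12000
n ≥ log₂(12000) = 13.55
n ≥ 14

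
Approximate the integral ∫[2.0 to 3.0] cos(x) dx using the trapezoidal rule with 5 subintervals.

f(x) = cos(x)
a = 2.0, b = 3.0, n = 5
h = (b - a)/n = 0.200000

Trapezoidal rule: (h/2)[f(x₀) + 2f(x₁) + 2f(x₂) + ... + f(xₙ)]

x_0 = 2.0000, f(x_0) = -0.416147, coefficient = 1
x_1 = 2.2000, f(x_1) = -0.588501, coefficient = 2
x_2 = 2.4000, f(x_2) = -0.737394, coefficient = 2
x_3 = 2.6000, f(x_3) = -0.856889, coefficient = 2
x_4 = 2.8000, f(x_4) = -0.942222, coefficient = 2
x_5 = 3.0000, f(x_5) = -0.989992, coefficient = 1

I ≈ (0.200000/2) × -7.656151 = -0.765615
Exact value: -0.768177
Error: 0.002562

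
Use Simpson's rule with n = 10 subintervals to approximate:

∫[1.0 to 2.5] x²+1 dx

f(x) = x²+1
a = 1.0, b = 2.5, n = 10
h = (b - a)/n = 0.150000

Simpson's rule: (h/3)[f(x₀) + 4f(x₁) + 2f(x₂) + ... + f(xₙ)]

x_0 = 1.0000, f(x_0) = 2.000000, coefficient = 1
x_1 = 1.1500, f(x_1) = 2.322500, coefficient = 4
x_2 = 1.3000, f(x_2) = 2.690000, coefficient = 2
x_3 = 1.4500, f(x_3) = 3.102500, coefficient = 4
x_4 = 1.6000, f(x_4) = 3.560000, coefficient = 2
x_5 = 1.7500, f(x_5) = 4.062500, coefficient = 4
x_6 = 1.9000, f(x_6) = 4.610000, coefficient = 2
x_7 = 2.0500, f(x_7) = 5.202500, coefficient = 4
x_8 = 2.2000, f(x_8) = 5.840000, coefficient = 2
x_9 = 2.3500, f(x_9) = 6.522500, coefficient = 4
x_10 = 2.5000, f(x_10) = 7.250000, coefficient = 1

I ≈ (0.150000/3) × 127.500000 = 6.375000
Exact value: 6.375000
Error: 0.000000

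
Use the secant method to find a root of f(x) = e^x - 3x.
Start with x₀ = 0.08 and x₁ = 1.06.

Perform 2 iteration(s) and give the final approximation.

f(x) = e^x - 3x
x₀ = 0.08, x₁ = 1.06

Secant formula: x_{n+1} = x_n - f(x_n)(x_n - x_{n-1})/(f(x_n) - f(x_{n-1}))

Iteration 1:
  f(0.080000) = 0.843287
  f(1.060000) = -0.293629
  x_2 = 1.060000 - (-0.293629)×(1.060000 - 0.080000)/(-0.293629 - 0.843287)
       = 0.806897
Iteration 2:
  f(1.060000) = -0.293629
  f(0.806897) = -0.179748
  x_3 = 0.806897 - (-0.179748)×(0.806897 - 1.060000)/(-0.179748 - (-0.293629))
       = 0.407406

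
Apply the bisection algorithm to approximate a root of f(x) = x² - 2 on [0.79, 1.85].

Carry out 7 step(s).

f(x) = x² - 2
Initial interval: [0.79, 1.85]

Iteration 1:
  c_1 = (0.790000 + 1.850000)/2 = 1.320000
  f(c_1) = f(1.320000) = -0.257600
  f(a) × f(c) ≥ 0, new interval: [1.320000, 1.850000]
Iteration 2:
  c_2 = (1.320000 + 1.850000)/2 = 1.585000
  f(c_2) = f(1.585000) = 0.512225
  f(a) × f(c) < 0, new interval: [1.320000, 1.585000]
Iteration 3:
  c_3 = (1.320000 + 1.585000)/2 = 1.452500
  f(c_3) = f(1.452500) = 0.109756
  f(a) × f(c) < 0, new interval: [1.320000, 1.452500]
Iteration 4:
  c_4 = (1.320000 + 1.452500)/2 = 1.386250
  f(c_4) = f(1.386250) = -0.078311
  f(a) × f(c) ≥ 0, new interval: [1.386250, 1.452500]
Iteration 5:
  c_5 = (1.386250 + 1.452500)/2 = 1.419375
  f(c_5) = f(1.419375) = 0.014625
  f(a) × f(c) < 0, new interval: [1.386250, 1.419375]
Iteration 6:
  c_6 = (1.386250 + 1.419375)/2 = 1.402813
  f(c_6) = f(1.402813) = -0.032117
  f(a) × f(c) ≥ 0, new interval: [1.402813, 1.419375]
Iteration 7:
  c_7 = (1.402813 + 1.419375)/2 = 1.411094
  f(c_7) = f(1.411094) = -0.008814
  f(a) × f(c) ≥ 0, new interval: [1.411094, 1.419375]

After 7 iteration(s), the approximation is c_7 = 1.411094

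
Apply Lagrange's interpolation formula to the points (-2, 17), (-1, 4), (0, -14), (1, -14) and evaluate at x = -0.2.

Lagrange interpolation formula:
P(x) = Σ yᵢ × Lᵢ(x)
where Lᵢ(x) = Π_{j≠i} (x - xⱼ)/(xᵢ - xⱼ)

L_0(-0.2) = (-0.2 - (-1))/(-2 - (-1)) × (-0.2 - 0)/(-2 - 0) × (-0.2 - 1)/(-2 - 1) = -0.032000
L_1(-0.2) = (-0.2 - (-2))/(-1 - (-2)) × (-0.2 - 0)/(-1 - 0) × (-0.2 - 1)/(-1 - 1) = 0.216000
L_2(-0.2) = (-0.2 - (-2))/(0 - (-2)) × (-0.2 - (-1))/(0 - (-1)) × (-0.2 - 1)/(0 - 1) = 0.864000
L_3(-0.2) = (-0.2 - (-2))/(1 - (-2)) × (-0.2 - (-1))/(1 - (-1)) × (-0.2 - 0)/(1 - 0) = -0.048000

P(-0.2) = 17×L_0(-0.2) + 4×L_1(-0.2) + (-14)×L_2(-0.2) + (-14)×L_3(-0.2)
P(-0.2) = -11.104000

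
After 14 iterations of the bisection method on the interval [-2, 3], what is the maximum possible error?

Bisection error bound: |error| ≤ (b-a)/2^n
|error| ≤ (3 - (-2))/2^14 = 5/2^14
|error| ≤ 0.0003051758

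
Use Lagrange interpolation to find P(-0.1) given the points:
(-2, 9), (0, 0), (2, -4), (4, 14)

Lagrange interpolation formula:
P(x) = Σ yᵢ × Lᵢ(x)
where Lᵢ(x) = Π_{j≠i} (x - xⱼ)/(xᵢ - xⱼ)

L_0(-0.1) = (-0.1 - 0)/(-2 - 0) × (-0.1 - 2)/(-2 - 2) × (-0.1 - 4)/(-2 - 4) = 0.017937
L_1(-0.1) = (-0.1 - (-2))/(0 - (-2)) × (-0.1 - 2)/(0 - 2) × (-0.1 - 4)/(0 - 4) = 1.022437
L_2(-0.1) = (-0.1 - (-2))/(2 - (-2)) × (-0.1 - 0)/(2 - 0) × (-0.1 - 4)/(2 - 4) = -0.048687
L_3(-0.1) = (-0.1 - (-2))/(4 - (-2)) × (-0.1 - 0)/(4 - 0) × (-0.1 - 2)/(4 - 2) = 0.008313

P(-0.1) = 9×L_0(-0.1) + 0×L_1(-0.1) + (-4)×L_2(-0.1) + 14×L_3(-0.1)
P(-0.1) = 0.472562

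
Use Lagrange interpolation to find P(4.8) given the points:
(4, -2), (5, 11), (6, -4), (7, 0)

Lagrange interpolation formula:
P(x) = Σ yᵢ × Lᵢ(x)
where Lᵢ(x) = Π_{j≠i} (x - xⱼ)/(xᵢ - xⱼ)

L_0(4.8) = (4.8 - 5)/(4 - 5) × (4.8 - 6)/(4 - 6) × (4.8 - 7)/(4 - 7) = 0.088000
L_1(4.8) = (4.8 - 4)/(5 - 4) × (4.8 - 6)/(5 - 6) × (4.8 - 7)/(5 - 7) = 1.056000
L_2(4.8) = (4.8 - 4)/(6 - 4) × (4.8 - 5)/(6 - 5) × (4.8 - 7)/(6 - 7) = -0.176000
L_3(4.8) = (4.8 - 4)/(7 - 4) × (4.8 - 5)/(7 - 5) × (4.8 - 6)/(7 - 6) = 0.032000

P(4.8) = (-2)×L_0(4.8) + 11×L_1(4.8) + (-4)×L_2(4.8) + 0×L_3(4.8)
P(4.8) = 12.144000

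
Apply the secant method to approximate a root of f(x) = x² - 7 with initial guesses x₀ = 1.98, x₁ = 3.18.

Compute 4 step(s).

f(x) = x² - 7
x₀ = 1.98, x₁ = 3.18

Secant formula: x_{n+1} = x_n - f(x_n)(x_n - x_{n-1})/(f(x_n) - f(x_{n-1}))

Iteration 1:
  f(1.980000) = -3.079600
  f(3.180000) = 3.112400
  x_2 = 3.180000 - 3.112400×(3.180000 - 1.980000)/(3.112400 - (-3.079600))
       = 2.576822
Iteration 2:
  f(3.180000) = 3.112400
  f(2.576822) = -0.359990
  x_3 = 2.576822 - (-0.359990)×(2.576822 - 3.180000)/(-0.359990 - 3.112400)
       = 2.639354
Iteration 3:
  f(2.576822) = -0.359990
  f(2.639354) = -0.033808
  x_4 = 2.639354 - (-0.033808)×(2.639354 - 2.576822)/(-0.033808 - (-0.359990))
       = 2.645836
Iteration 4:
  f(2.639354) = -0.033808
  f(2.645836) = 0.000447
  x_5 = 2.645836 - 0.000447×(2.645836 - 2.639354)/(0.000447 - (-0.033808))
       = 2.645751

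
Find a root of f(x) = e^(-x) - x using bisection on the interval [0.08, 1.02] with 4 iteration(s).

f(x) = e^(-x) - x
Initial interval: [0.08, 1.02]

Iteration 1:
  c_1 = (0.080000 + 1.020000)/2 = 0.550000
  f(c_1) = f(0.550000) = 0.026950
  f(a) × f(c) ≥ 0, new interval: [0.550000, 1.020000]
Iteration 2:
  c_2 = (0.550000 + 1.020000)/2 = 0.785000
  f(c_2) = f(0.785000) = -0.328880
  f(a) × f(c) < 0, new interval: [0.550000, 0.785000]
Iteration 3:
  c_3 = (0.550000 + 0.785000)/2 = 0.667500
  f(c_3) = f(0.667500) = -0.154511
  f(a) × f(c) < 0, new interval: [0.550000, 0.667500]
Iteration 4:
  c_4 = (0.550000 + 0.667500)/2 = 0.608750
  f(c_4) = f(0.608750) = -0.064720
  f(a) × f(c) < 0, new interval: [0.550000, 0.608750]

After 4 iteration(s), the approximation is c_4 = 0.608750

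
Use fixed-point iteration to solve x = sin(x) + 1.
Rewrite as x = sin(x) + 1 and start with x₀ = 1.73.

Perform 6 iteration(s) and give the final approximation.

Equation: x = sin(x) + 1
Fixed-point form: x = sin(x) + 1
x₀ = 1.73

x_1 = g(1.730000) = 1.987354
x_2 = g(1.987354) = 1.914487
x_3 = g(1.914487) = 1.941517
x_4 = g(1.941517) = 1.932066
x_5 = g(1.932066) = 1.935449
x_6 = g(1.935449) = 1.934248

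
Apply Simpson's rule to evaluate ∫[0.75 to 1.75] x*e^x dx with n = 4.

f(x) = x*e^x
a = 0.75, b = 1.75, n = 4
h = (b - a)/n = 0.250000

Simpson's rule: (h/3)[f(x₀) + 4f(x₁) + 2f(x₂) + ... + f(xₙ)]

x_0 = 0.7500, f(x_0) = 1.587750, coefficient = 1
x_1 = 1.0000, f(x_1) = 2.718282, coefficient = 4
x_2 = 1.2500, f(x_2) = 4.362929, coefficient = 2
x_3 = 1.5000, f(x_3) = 6.722534, coefficient = 4
x_4 = 1.7500, f(x_4) = 10.070555, coefficient = 1

I ≈ (0.250000/3) × 58.147424 = 4.845619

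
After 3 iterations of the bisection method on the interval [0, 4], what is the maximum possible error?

Bisection error bound: |error| ≤ (b-a)/2^n
|error| ≤ (4 - 0)/2^3 = 4/2^3
|error| ≤ 0.5000000000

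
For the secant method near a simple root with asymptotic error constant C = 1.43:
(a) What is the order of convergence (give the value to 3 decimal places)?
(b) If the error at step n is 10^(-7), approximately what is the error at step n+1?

(a) Secant method has superlinear convergence with order φ = (1+√5)/2 ≈ 1.618.
    This means |e_{n+1}| ≈ C|e_n|^1.618.

(b) With |e_n| = 10^(-7) and C = 1.43:
    |e_{n+1}| ≈ 1.43 × (10^(-7))^1.618 = 1.43 × 10^(-11.33)

(a) ≈ 1.618 (golden ratio); (b) |e_{n+1}| ≈ 6.747e-12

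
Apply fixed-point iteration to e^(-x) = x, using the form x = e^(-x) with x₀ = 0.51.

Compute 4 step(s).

Equation: e^(-x) = x
Fixed-point form: x = e^(-x)
x₀ = 0.51

x_1 = g(0.510000) = 0.600496
x_2 = g(0.600496) = 0.548540
x_3 = g(0.548540) = 0.577793
x_4 = g(0.577793) = 0.561135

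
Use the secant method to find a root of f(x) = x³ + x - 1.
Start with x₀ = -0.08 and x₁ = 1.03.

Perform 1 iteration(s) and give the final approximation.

f(x) = x³ + x - 1
x₀ = -0.08, x₁ = 1.03

Secant formula: x_{n+1} = x_n - f(x_n)(x_n - x_{n-1})/(f(x_n) - f(x_{n-1}))

Iteration 1:
  f(-0.080000) = -1.080512
  f(1.030000) = 1.122727
  x_2 = 1.030000 - 1.122727×(1.030000 - (-0.080000))/(1.122727 - (-1.080512))
       = 0.464366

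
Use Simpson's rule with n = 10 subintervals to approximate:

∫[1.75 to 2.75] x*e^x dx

f(x) = x*e^x
a = 1.75, b = 2.75, n = 10
h = (b - a)/n = 0.100000

Simpson's rule: (h/3)[f(x₀) + 4f(x₁) + 2f(x₂) + ... + f(xₙ)]

x_0 = 1.7500, f(x_0) = 10.070555, coefficient = 1
x_1 = 1.8500, f(x_1) = 11.765666, coefficient = 4
x_2 = 1.9500, f(x_2) = 13.705941, coefficient = 2
x_3 = 2.0500, f(x_3) = 15.924197, coefficient = 4
x_4 = 2.1500, f(x_4) = 18.457446, coefficient = 2
x_5 = 2.2500, f(x_5) = 21.347406, coefficient = 4
x_6 = 2.3500, f(x_6) = 24.641089, coefficient = 2
x_7 = 2.4500, f(x_7) = 28.391449, coefficient = 4
x_8 = 2.5500, f(x_8) = 32.658115, coefficient = 2
x_9 = 2.6500, f(x_9) = 37.508202, coefficient = 4
x_10 = 2.7500, f(x_10) = 43.017238, coefficient = 1

I ≈ (0.100000/3) × 691.760656 = 23.058689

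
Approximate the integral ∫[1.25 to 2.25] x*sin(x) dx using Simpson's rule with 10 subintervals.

f(x) = x*sin(x)
a = 1.25, b = 2.25, n = 10
h = (b - a)/n = 0.100000

Simpson's rule: (h/3)[f(x₀) + 4f(x₁) + 2f(x₂) + ... + f(xₙ)]

x_0 = 1.2500, f(x_0) = 1.186231, coefficient = 1
x_1 = 1.3500, f(x_1) = 1.317227, coefficient = 4
x_2 = 1.4500, f(x_2) = 1.439434, coefficient = 2
x_3 = 1.5500, f(x_3) = 1.549665, coefficient = 4
x_4 = 1.6500, f(x_4) = 1.644827, coefficient = 2
x_5 = 1.7500, f(x_5) = 1.721975, coefficient = 4
x_6 = 1.8500, f(x_6) = 1.778359, coefficient = 2
x_7 = 1.9500, f(x_7) = 1.811471, coefficient = 4
x_8 = 2.0500, f(x_8) = 1.819093, coefficient = 2
x_9 = 2.1500, f(x_9) = 1.799332, coefficient = 4
x_10 = 2.2500, f(x_10) = 1.750665, coefficient = 1

I ≈ (0.100000/3) × 49.099004 = 1.636633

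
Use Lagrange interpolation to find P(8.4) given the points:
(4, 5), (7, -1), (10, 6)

Lagrange interpolation formula:
P(x) = Σ yᵢ × Lᵢ(x)
where Lᵢ(x) = Π_{j≠i} (x - xⱼ)/(xᵢ - xⱼ)

L_0(8.4) = (8.4 - 7)/(4 - 7) × (8.4 - 10)/(4 - 10) = -0.124444
L_1(8.4) = (8.4 - 4)/(7 - 4) × (8.4 - 10)/(7 - 10) = 0.782222
L_2(8.4) = (8.4 - 4)/(10 - 4) × (8.4 - 7)/(10 - 7) = 0.342222

P(8.4) = 5×L_0(8.4) + (-1)×L_1(8.4) + 6×L_2(8.4)
P(8.4) = 0.648889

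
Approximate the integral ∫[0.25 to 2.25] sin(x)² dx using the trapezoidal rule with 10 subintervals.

f(x) = sin(x)²
a = 0.25, b = 2.25, n = 10
h = (b - a)/n = 0.200000

Trapezoidal rule: (h/2)[f(x₀) + 2f(x₁) + 2f(x₂) + ... + f(xₙ)]

x_0 = 0.2500, f(x_0) = 0.061209, coefficient = 1
x_1 = 0.4500, f(x_1) = 0.189195, coefficient = 2
x_2 = 0.6500, f(x_2) = 0.366251, coefficient = 2
x_3 = 0.8500, f(x_3) = 0.564422, coefficient = 2
x_4 = 1.0500, f(x_4) = 0.752423, coefficient = 2
x_5 = 1.2500, f(x_5) = 0.900572, coefficient = 2
x_6 = 1.4500, f(x_6) = 0.985479, coefficient = 2
x_7 = 1.6500, f(x_7) = 0.993740, coefficient = 2
x_8 = 1.8500, f(x_8) = 0.924050, coefficient = 2
x_9 = 2.0500, f(x_9) = 0.787412, coefficient = 2
x_10 = 2.2500, f(x_10) = 0.605398, coefficient = 1

I ≈ (0.200000/2) × 13.593694 = 1.359369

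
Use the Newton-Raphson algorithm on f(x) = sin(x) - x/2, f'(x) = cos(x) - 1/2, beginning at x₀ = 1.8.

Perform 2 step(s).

f(x) = sin(x) - x/2
f'(x) = cos(x) - 1/2
x₀ = 1.8

Newton-Raphson formula: x_{n+1} = x_n - f(x_n)/f'(x_n)

Iteration 1:
  f(1.800000) = 0.073848
  f'(1.800000) = -0.727202
  x_1 = 1.800000 - 0.073848/(-0.727202) = 1.901550
Iteration 2:
  f(1.901550) = -0.004977
  f'(1.901550) = -0.824756
  x_2 = 1.901550 - (-0.004977)/(-0.824756) = 1.895515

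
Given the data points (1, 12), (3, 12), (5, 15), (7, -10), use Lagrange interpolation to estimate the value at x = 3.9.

Lagrange interpolation formula:
P(x) = Σ yᵢ × Lᵢ(x)
where Lᵢ(x) = Π_{j≠i} (x - xⱼ)/(xᵢ - xⱼ)

L_0(3.9) = (3.9 - 3)/(1 - 3) × (3.9 - 5)/(1 - 5) × (3.9 - 7)/(1 - 7) = -0.063938
L_1(3.9) = (3.9 - 1)/(3 - 1) × (3.9 - 5)/(3 - 5) × (3.9 - 7)/(3 - 7) = 0.618062
L_2(3.9) = (3.9 - 1)/(5 - 1) × (3.9 - 3)/(5 - 3) × (3.9 - 7)/(5 - 7) = 0.505687
L_3(3.9) = (3.9 - 1)/(7 - 1) × (3.9 - 3)/(7 - 3) × (3.9 - 5)/(7 - 5) = -0.059812

P(3.9) = 12×L_0(3.9) + 12×L_1(3.9) + 15×L_2(3.9) + (-10)×L_3(3.9)
P(3.9) = 14.832937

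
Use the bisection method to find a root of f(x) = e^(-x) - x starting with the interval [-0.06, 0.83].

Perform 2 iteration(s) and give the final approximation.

f(x) = e^(-x) - x
Initial interval: [-0.06, 0.83]

Iteration 1:
  c_1 = (-0.060000 + 0.830000)/2 = 0.385000
  f(c_1) = f(0.385000) = 0.295451
  f(a) × f(c) ≥ 0, new interval: [0.385000, 0.830000]
Iteration 2:
  c_2 = (0.385000 + 0.830000)/2 = 0.607500
  f(c_2) = f(0.607500) = -0.062789
  f(a) × f(c) < 0, new interval: [0.385000, 0.607500]

After 2 iteration(s), the approximation is c_2 = 0.607500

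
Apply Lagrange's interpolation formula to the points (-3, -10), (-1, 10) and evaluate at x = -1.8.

Lagrange interpolation formula:
P(x) = Σ yᵢ × Lᵢ(x)
where Lᵢ(x) = Π_{j≠i} (x - xⱼ)/(xᵢ - xⱼ)

L_0(-1.8) = (-1.8 - (-1))/(-3 - (-1)) = 0.400000
L_1(-1.8) = (-1.8 - (-3))/(-1 - (-3)) = 0.600000

P(-1.8) = (-10)×L_0(-1.8) + 10×L_1(-1.8)
P(-1.8) = 2.000000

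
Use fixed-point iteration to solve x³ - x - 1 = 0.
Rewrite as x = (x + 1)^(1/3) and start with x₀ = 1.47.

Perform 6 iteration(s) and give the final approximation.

Equation: x³ - x - 1 = 0
Fixed-point form: x = (x + 1)^(1/3)
x₀ = 1.47

x_1 = g(1.470000) = 1.351758
x_2 = g(1.351758) = 1.329834
x_3 = g(1.329834) = 1.325689
x_4 = g(1.325689) = 1.324902
x_5 = g(1.324902) = 1.324753
x_6 = g(1.324753) = 1.324725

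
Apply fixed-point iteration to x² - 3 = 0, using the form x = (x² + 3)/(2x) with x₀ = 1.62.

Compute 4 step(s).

Equation: x² - 3 = 0
Fixed-point form: x = (x² + 3)/(2x)
x₀ = 1.62

x_1 = g(1.620000) = 1.735926
x_2 = g(1.735926) = 1.732055
x_3 = g(1.732055) = 1.732051
x_4 = g(1.732051) = 1.732051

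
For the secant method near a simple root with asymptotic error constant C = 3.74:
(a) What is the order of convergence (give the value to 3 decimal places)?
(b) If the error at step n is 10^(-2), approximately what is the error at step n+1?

(a) Secant method has superlinear convergence with order φ = (1+√5)/2 ≈ 1.618.
    This means |e_{n+1}| ≈ C|e_n|^1.618.

(b) With |e_n| = 10^(-2) and C = 3.74:
    |e_{n+1}| ≈ 3.74 × (10^(-2))^1.618 = 3.74 × 10^(-3.24)

(a) ≈ 1.618 (golden ratio); (b) |e_{n+1}| ≈ 2.172e-03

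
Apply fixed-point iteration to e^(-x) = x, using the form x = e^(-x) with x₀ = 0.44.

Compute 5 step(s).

Equation: e^(-x) = x
Fixed-point form: x = e^(-x)
x₀ = 0.44

x_1 = g(0.440000) = 0.644036
x_2 = g(0.644036) = 0.525168
x_3 = g(0.525168) = 0.591456
x_4 = g(0.591456) = 0.553521
x_5 = g(0.553521) = 0.574922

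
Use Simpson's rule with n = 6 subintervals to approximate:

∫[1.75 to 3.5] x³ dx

f(x) = x³
a = 1.75, b = 3.5, n = 6
h = (b - a)/n = 0.291667

Simpson's rule: (h/3)[f(x₀) + 4f(x₁) + 2f(x₂) + ... + f(xₙ)]

x_0 = 1.7500, f(x_0) = 5.359375, coefficient = 1
x_1 = 2.0417, f(x_1) = 8.510489, coefficient = 4
x_2 = 2.3333, f(x_2) = 12.703704, coefficient = 2
x_3 = 2.6250, f(x_3) = 18.087891, coefficient = 4
x_4 = 2.9167, f(x_4) = 24.811921, coefficient = 2
x_5 = 3.2083, f(x_5) = 33.024667, coefficient = 4
x_6 = 3.5000, f(x_6) = 42.875000, coefficient = 1

I ≈ (0.291667/3) × 361.757812 = 35.170898
Exact value: 35.170898
Error: 0.000000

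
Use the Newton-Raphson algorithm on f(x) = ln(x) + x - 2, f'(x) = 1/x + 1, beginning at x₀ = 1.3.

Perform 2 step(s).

f(x) = ln(x) + x - 2
f'(x) = 1/x + 1
x₀ = 1.3

Newton-Raphson formula: x_{n+1} = x_n - f(x_n)/f'(x_n)

Iteration 1:
  f(1.300000) = -0.437636
  f'(1.300000) = 1.769231
  x_1 = 1.300000 - (-0.437636)/1.769231 = 1.547359
Iteration 2:
  f(1.547359) = -0.016091
  f'(1.547359) = 1.646262
  x_2 = 1.547359 - (-0.016091)/1.646262 = 1.557134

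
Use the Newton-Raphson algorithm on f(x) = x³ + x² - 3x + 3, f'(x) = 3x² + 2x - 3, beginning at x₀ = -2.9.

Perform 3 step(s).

f(x) = x³ + x² - 3x + 3
f'(x) = 3x² + 2x - 3
x₀ = -2.9

Newton-Raphson formula: x_{n+1} = x_n - f(x_n)/f'(x_n)

Iteration 1:
  f(-2.900000) = -4.279000
  f'(-2.900000) = 16.430000
  x_1 = -2.900000 - (-4.279000)/16.430000 = -2.639562
Iteration 2:
  f(-2.639562) = -0.504611
  f'(-2.639562) = 12.622736
  x_2 = -2.639562 - (-0.504611)/12.622736 = -2.599585
Iteration 3:
  f(-2.599585) = -0.010993
  f'(-2.599585) = 12.074362
  x_3 = -2.599585 - (-0.010993)/12.074362 = -2.598675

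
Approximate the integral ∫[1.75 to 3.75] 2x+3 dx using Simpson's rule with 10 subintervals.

f(x) = 2x+3
a = 1.75, b = 3.75, n = 10
h = (b - a)/n = 0.200000

Simpson's rule: (h/3)[f(x₀) + 4f(x₁) + 2f(x₂) + ... + f(xₙ)]

x_0 = 1.7500, f(x_0) = 6.500000, coefficient = 1
x_1 = 1.9500, f(x_1) = 6.900000, coefficient = 4
x_2 = 2.1500, f(x_2) = 7.300000, coefficient = 2
x_3 = 2.3500, f(x_3) = 7.700000, coefficient = 4
x_4 = 2.5500, f(x_4) = 8.100000, coefficient = 2
x_5 = 2.7500, f(x_5) = 8.500000, coefficient = 4
x_6 = 2.9500, f(x_6) = 8.900000, coefficient = 2
x_7 = 3.1500, f(x_7) = 9.300000, coefficient = 4
x_8 = 3.3500, f(x_8) = 9.700000, coefficient = 2
x_9 = 3.5500, f(x_9) = 10.100000, coefficient = 4
x_10 = 3.7500, f(x_10) = 10.500000, coefficient = 1

I ≈ (0.200000/3) × 255.000000 = 17.000000
Exact value: 17.000000
Error: 0.000000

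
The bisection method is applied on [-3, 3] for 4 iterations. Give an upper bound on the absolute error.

Bisection error bound: |error| ≤ (b-a)/2^n
|error| ≤ (3 - (-3))/2^4 = 6/2^4
|error| ≤ 0.3750000000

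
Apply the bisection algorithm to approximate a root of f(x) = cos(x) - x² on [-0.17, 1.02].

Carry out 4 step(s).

f(x) = cos(x) - x²
Initial interval: [-0.17, 1.02]

Iteration 1:
  c_1 = (-0.170000 + 1.020000)/2 = 0.425000
  f(c_1) = f(0.425000) = 0.730414
  f(a) × f(c) ≥ 0, new interval: [0.425000, 1.020000]
Iteration 2:
  c_2 = (0.425000 + 1.020000)/2 = 0.722500
  f(c_2) = f(0.722500) = 0.228149
  f(a) × f(c) ≥ 0, new interval: [0.722500, 1.020000]
Iteration 3:
  c_3 = (0.722500 + 1.020000)/2 = 0.871250
  f(c_3) = f(0.871250) = -0.115206
  f(a) × f(c) < 0, new interval: [0.722500, 0.871250]
Iteration 4:
  c_4 = (0.722500 + 0.871250)/2 = 0.796875
  f(c_4) = f(0.796875) = 0.063935
  f(a) × f(c) ≥ 0, new interval: [0.796875, 0.871250]

After 4 iteration(s), the approximation is c_4 = 0.796875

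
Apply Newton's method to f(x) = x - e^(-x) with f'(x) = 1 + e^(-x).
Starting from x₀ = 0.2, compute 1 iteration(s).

f(x) = x - e^(-x)
f'(x) = 1 + e^(-x)
x₀ = 0.2

Newton-Raphson formula: x_{n+1} = x_n - f(x_n)/f'(x_n)

Iteration 1:
  f(0.200000) = -0.618731
  f'(0.200000) = 1.818731
  x_1 = 0.200000 - (-0.618731)/1.818731 = 0.540199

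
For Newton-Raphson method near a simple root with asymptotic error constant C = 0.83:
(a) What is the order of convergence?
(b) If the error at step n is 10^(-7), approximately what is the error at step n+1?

(a) Newton-Raphson has quadratic (order 2) convergence near simple roots.
    This means |e_{n+1}| ≈ C|e_n|².

(b) With |e_n| = 10^(-7) and C = 0.83:
    |e_{n+1}| ≈ 0.83 × (10^(-7))² = 0.83 × 10^(-14)

(a) 2 (quadratic); (b) |e_{n+1}| ≈ 8.300e-15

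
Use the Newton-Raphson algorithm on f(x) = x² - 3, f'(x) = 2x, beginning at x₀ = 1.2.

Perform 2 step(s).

f(x) = x² - 3
f'(x) = 2x
x₀ = 1.2

Newton-Raphson formula: x_{n+1} = x_n - f(x_n)/f'(x_n)

Iteration 1:
  f(1.200000) = -1.560000
  f'(1.200000) = 2.400000
  x_1 = 1.200000 - (-1.560000)/2.400000 = 1.850000
Iteration 2:
  f(1.850000) = 0.422500
  f'(1.850000) = 3.700000
  x_2 = 1.850000 - 0.422500/3.700000 = 1.735811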